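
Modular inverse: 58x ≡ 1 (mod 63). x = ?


Use the extended Euclidean algorithm to write 1 = 58·s + 63·t; then s mod 63 is the inverse.
Euclidean algorithm:
  58 = 0·63 + 58
  63 = 1·58 + 5
  58 = 11·5 + 3
  5 = 1·3 + 2
  3 = 1·2 + 1
  2 = 2·1 + 0
gcd(58,63) = 1
Back-substitution gives: 58·(25) + 63·(-23) = 1
So 58⁻¹ ≡ 25 ≡ 25 (mod 63)
Check: 58 × 25 = 1450 ≡ 1 (mod 63) ✓

58⁻¹ ≡ 25 (mod 63)


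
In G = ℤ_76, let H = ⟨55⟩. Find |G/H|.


|⟨55⟩| = n / gcd(55, 76) = 76 / 1 = 76
H is normal (ℤ_76 is abelian).
|G/H| = |G| / |H| = 76 / 76 = 1

|G/H| = 1


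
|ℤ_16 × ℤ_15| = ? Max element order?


|ℤ_16 × ℤ_15| = 16 × 15 = 240
Max element order = lcm(16,15) = 240
Cyclic? Yes (gcd=1)

|ℤ_16×ℤ_15| = 240, max element order = 240


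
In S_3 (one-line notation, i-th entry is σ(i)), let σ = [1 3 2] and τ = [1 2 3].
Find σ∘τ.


σ∘τ: apply τ first, then σ
1 →τ 1 →σ 1
2 →τ 2 →σ 3
3 →τ 3 →σ 2

σ∘τ = [1 3 2]


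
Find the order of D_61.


|D_n| = 2n (n rotations and n reflections)
|D_61| = 2×61 = 122

|D_61| = 122


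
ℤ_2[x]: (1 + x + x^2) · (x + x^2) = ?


Expand and collect like terms; reduce coefficients mod 2:
x^0: 1·0 = 0 ≡ 0 (mod 2)
x^1: 1·1 + 1·0 = 1 ≡ 1 (mod 2)
x^2: 1·1 + 1·1 + 1·0 = 2 ≡ 0 (mod 2)
x^3: 1·1 + 1·1 = 2 ≡ 0 (mod 2)
x^4: 1·1 = 1 ≡ 1 (mod 2)
Result: x + x^4

f · g = x + x^4


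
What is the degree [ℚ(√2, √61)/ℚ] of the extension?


[ℚ(√2,√61):ℚ] = [ℚ(√2,√61):ℚ(√2)]·[ℚ(√2):ℚ] = 2·2 = 4

[ℚ(√2, √61)/ℚ] = 4


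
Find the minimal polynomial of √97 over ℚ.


√97 satisfies x² - 97 = 0, irreducible over ℚ since 97 is squarefree

Minimal polynomial: x² - 97


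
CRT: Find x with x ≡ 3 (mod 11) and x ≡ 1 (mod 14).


m₁ = 11, m₂ = 14, gcd = 1, so CRT applies. M = m₁·m₂ = 154
Let M₁ = M/m₁ = 14, M₂ = M/m₂ = 11
Find y₁ ≡ M₁⁻¹ (mod m₁): 14⁻¹ ≡ 4 (mod 11)
Find y₂ ≡ M₂⁻¹ (mod m₂): 11⁻¹ ≡ 9 (mod 14)
x = a₁·M₁·y₁ + a₂·M₂·y₂ = 3·14·4 + 1·11·9 = 267
Reduce mod 154: x ≡ 113
Check: 113 mod 11 = 3 ✓, 113 mod 14 = 1 ✓

x ≡ 113 (mod 154)


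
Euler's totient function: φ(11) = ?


φ(n) = count of k ∈ {1,...,n} with gcd(k,n)=1
Coprimes to 11: {1, 2, 3, 4, 5, 6, 7, 8, 9, 10}
Count: 10

φ(11) = 10


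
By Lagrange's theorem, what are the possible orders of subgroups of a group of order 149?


Lagrange's theorem: |H| divides |G|
|G| = 149
Divisors of 149: 1, 149

Possible subgroup orders: {1, 149}


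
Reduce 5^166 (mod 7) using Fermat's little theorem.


Fermat's little theorem: if p is prime and gcd(a,p)=1, then a^(p-1) ≡ 1 (mod p)
p = 7 is prime, gcd(5,7) = 1
Reduce exponent: 166 mod 6 = 4
So 5^166 ≡ 5^4 (mod 7)
5^4 mod 7 = 2

5^166 ≡ 2 (mod 7)


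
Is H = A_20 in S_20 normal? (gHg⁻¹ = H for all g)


H = A_20 in S_20
A_20 has index 2 in S_20, and every subgroup of index 2 is normal

Yes, normal subgroup


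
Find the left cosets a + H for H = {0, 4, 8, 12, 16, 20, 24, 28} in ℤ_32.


H = {0, 4, 8, 12, 16, 20, 24, 28}, |H| = 8
Number of cosets = |G|/|H| = 32/8 = 4
0 + H = {0, 4, 8, 12, 16, 20, 24, 28}
1 + H = {1, 5, 9, 13, 17, 21, 25, 29}
2 + H = {2, 6, 10, 14, 18, 22, 26, 30}
3 + H = {3, 7, 11, 15, 19, 23, 27, 31}

Cosets: 0+H={0,4,8,12,16,20,24,28}; 1+H={1,5,9,13,17,21,25,29}; 2+H={2,6,10,14,18,22,26,30}; 3+H={3,7,11,15,19,23,27,31}


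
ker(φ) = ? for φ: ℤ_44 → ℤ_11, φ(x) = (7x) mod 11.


Kernel = preimage of identity
ker(φ) = {x ∈ ℤ_44 : 7x ≡ 0 (mod 11)}. Since 11 | 44, φ is well-defined. The kernel is the cyclic subgroup ⟨11⟩ of ℤ_44 (order 4), i.e. {0, 11, 22, 33}

ker(φ) = {0, 11, 22, 33}


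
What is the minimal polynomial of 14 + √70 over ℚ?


Let α = 14 + √70. Then α - 14 = √70, so (α - 14)² = 70, giving α² - 28α + 126 = 0. Degree 2 and α ∉ ℚ, so this is the minimal polynomial.

Minimal polynomial: x² - 28x + 126


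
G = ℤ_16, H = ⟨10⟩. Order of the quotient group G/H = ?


|⟨10⟩| = n / gcd(10, 16) = 16 / 2 = 8
H is normal (ℤ_16 is abelian).
|G/H| = |G| / |H| = 16 / 8 = 2

|G/H| = 2


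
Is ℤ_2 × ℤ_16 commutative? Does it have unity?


Direct product ring; commutative with unity (1,1); but (1,0)·(0,1) = (0,0) gives zero divisors, so not an integral domain
Commutative: Yes
Integral domain: No
Has unity: Yes

ℤ_2 × ℤ_16: Commutative=Yes, Unity=Yes


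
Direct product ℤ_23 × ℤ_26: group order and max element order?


|ℤ_23 × ℤ_26| = 23 × 26 = 598
Max element order = lcm(23,26) = 598
Cyclic? Yes (gcd=1)

|ℤ_23×ℤ_26| = 598, max element order = 598


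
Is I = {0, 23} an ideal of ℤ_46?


Check ideal conditions for I = {0, 23} in ℤ_46:
(1) I is an additive subgroup? Yes
(2) For r ∈ ℤ_46 and a ∈ I: r·a ∈ I? Yes

Yes, I is an ideal of ℤ_46


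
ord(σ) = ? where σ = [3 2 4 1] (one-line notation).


Cycle decomposition: (1 3 4)
Cycle lengths: 3
Order = lcm(3) = 3

ord(σ) = 3


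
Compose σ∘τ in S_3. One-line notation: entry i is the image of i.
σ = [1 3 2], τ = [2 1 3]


σ∘τ: apply τ first, then σ
1 →τ 2 →σ 3
2 →τ 1 →σ 1
3 →τ 3 →σ 2

σ∘τ = [3 1 2]


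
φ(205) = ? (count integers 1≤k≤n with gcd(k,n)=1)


Factor n: 205 = 5 × 41
φ(n) = n · ∏(1 - 1/p) over distinct primes p | n
φ(205) = 205 · (1 - 1/5) · (1 - 1/41) = 160

φ(205) = 160


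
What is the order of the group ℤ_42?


ℤ_n has n elements.

|ℤ_42| = 42


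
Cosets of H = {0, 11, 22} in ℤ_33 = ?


H = {0, 11, 22}, |H| = 3
Number of cosets = |G|/|H| = 33/3 = 11
0 + H = {0, 11, 22}
1 + H = {1, 12, 23}
2 + H = {2, 13, 24}
3 + H = {3, 14, 25}
4 + H = {4, 15, 26}
5 + H = {5, 16, 27}
6 + H = {6, 17, 28}
7 + H = {7, 18, 29}
8 + H = {8, 19, 30}
9 + H = {9, 20, 31}
10 + H = {10, 21, 32}

Cosets: 0+H={0,11,22}; 1+H={1,12,23}; 2+H={2,13,24}; 3+H={3,14,25}; 4+H={4,15,26}; 5+H={5,16,27}; 6+H={6,17,28}; 7+H={7,18,29}; 8+H={8,19,30}; 9+H={9,20,31}; 10+H={10,21,32}


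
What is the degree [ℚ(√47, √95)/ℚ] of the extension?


[ℚ(√47,√95):ℚ] = [ℚ(√47,√95):ℚ(√47)]·[ℚ(√47):ℚ] = 2·2 = 4

[ℚ(√47, √95)/ℚ] = 4


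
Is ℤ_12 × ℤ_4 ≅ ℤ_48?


Comparing ℤ_12 × ℤ_4 and ℤ_48:
gcd(12,4) = 4 ≠ 1. Max element order in ℤ_12×ℤ_4 is lcm(12,4) = 12 < 48, so it has no element of order 48

No, ℤ_12 × ℤ_4 ≇ ℤ_48


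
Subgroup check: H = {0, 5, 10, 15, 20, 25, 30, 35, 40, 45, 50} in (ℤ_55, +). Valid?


Subgroup test for H = {0, 5, 10, 15, 20, 25, 30, 35, 40, 45, 50} in (ℤ_55, +):
(1) 0 ∈ H? Yes
(2) Closure: for all a,b ∈ H, (a+b) mod 55 ∈ H? Yes
(3) Inverses: for all a ∈ H, -a mod 55 ∈ H? Yes

Yes, H is a subgroup of ℤ_55


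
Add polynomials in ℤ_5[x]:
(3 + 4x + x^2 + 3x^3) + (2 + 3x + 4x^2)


Add coefficients mod 5:
x^0: 3 + 2 = 0 (mod 5)
x^1: 4 + 3 = 2 (mod 5)
x^2: 1 + 4 = 0 (mod 5)
x^3: 3 + 0 = 3 (mod 5)
Result: 2x + 3x^3

f + g = 2x + 3x^3


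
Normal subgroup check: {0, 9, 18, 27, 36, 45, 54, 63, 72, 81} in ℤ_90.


H = {0, 9, 18, 27, 36, 45, 54, 63, 72, 81} in ℤ_90
ℤ_90 is abelian; every subgroup of an abelian group is normal

Yes, normal subgroup


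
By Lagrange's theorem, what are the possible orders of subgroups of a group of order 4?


Lagrange's theorem: |H| divides |G|
|G| = 4
Divisors of 4: 1, 2, 4

Possible subgroup orders: {1, 2, 4}


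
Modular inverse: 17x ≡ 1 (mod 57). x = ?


Use the extended Euclidean algorithm to write 1 = 17·s + 57·t; then s mod 57 is the inverse.
Euclidean algorithm:
  17 = 0·57 + 17
  57 = 3·17 + 6
  17 = 2·6 + 5
  6 = 1·5 + 1
  5 = 5·1 + 0
gcd(17,57) = 1
Back-substitution gives: 17·(-10) + 57·(3) = 1
So 17⁻¹ ≡ -10 ≡ 47 (mod 57)
Check: 17 × 47 = 799 ≡ 1 (mod 57) ✓

17⁻¹ ≡ 47 (mod 57)


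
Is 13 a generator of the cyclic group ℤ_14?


g generates ℤ_n iff gcd(g, n) = 1
gcd(13, 14) = 1
Since gcd = 1, 13 is a generator.

Yes, 13 generates ℤ_14


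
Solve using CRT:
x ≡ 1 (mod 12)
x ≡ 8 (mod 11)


m₁ = 12, m₂ = 11, gcd = 1, so CRT applies. M = m₁·m₂ = 132
Let M₁ = M/m₁ = 11, M₂ = M/m₂ = 12
Find y₁ ≡ M₁⁻¹ (mod m₁): 11⁻¹ ≡ 11 (mod 12)
Find y₂ ≡ M₂⁻¹ (mod m₂): 12⁻¹ ≡ 1 (mod 11)
x = a₁·M₁·y₁ + a₂·M₂·y₂ = 1·11·11 + 8·12·1 = 217
Reduce mod 132: x ≡ 85
Check: 85 mod 12 = 1 ✓, 85 mod 11 = 8 ✓

x ≡ 85 (mod 132)


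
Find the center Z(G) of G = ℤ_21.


Z(G) = {g ∈ G | gx = xg for all x ∈ G}
ℤ_21 is abelian, so Z(G) = G

Z(ℤ_21) = ℤ_21


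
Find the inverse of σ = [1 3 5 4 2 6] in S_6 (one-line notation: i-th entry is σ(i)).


To find σ⁻¹, swap domain and range:
σ(1) = 1 → σ⁻¹(1) = 1
σ(2) = 3 → σ⁻¹(3) = 2
σ(3) = 5 → σ⁻¹(5) = 3
σ(4) = 4 → σ⁻¹(4) = 4
σ(5) = 2 → σ⁻¹(2) = 5
σ(6) = 6 → σ⁻¹(6) = 6

σ⁻¹ = [1 5 2 4 3 6]


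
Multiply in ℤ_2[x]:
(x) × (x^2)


Expand and collect like terms; reduce coefficients mod 2:
x^0: 0·0 = 0 ≡ 0 (mod 2)
x^1: 0·0 + 1·0 = 0 ≡ 0 (mod 2)
x^2: 0·1 + 1·0 = 0 ≡ 0 (mod 2)
x^3: 1·1 = 1 ≡ 1 (mod 2)
Result: x^3

f · g = x^3


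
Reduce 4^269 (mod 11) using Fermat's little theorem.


Fermat's little theorem: if p is prime and gcd(a,p)=1, then a^(p-1) ≡ 1 (mod p)
p = 11 is prime, gcd(4,11) = 1
Reduce exponent: 269 mod 10 = 9
So 4^269 ≡ 4^9 (mod 11)
4^9 mod 11 = 3

4^269 ≡ 3 (mod 11)


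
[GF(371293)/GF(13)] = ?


GF(371293) = GF(13^5), so the extension degree is 5

[GF(371293)/GF(13)] = 5


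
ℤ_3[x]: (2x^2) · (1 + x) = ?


Expand and collect like terms; reduce coefficients mod 3:
x^0: 0·1 = 0 ≡ 0 (mod 3)
x^1: 0·1 + 0·1 = 0 ≡ 0 (mod 3)
x^2: 0·1 + 2·1 = 2 ≡ 2 (mod 3)
x^3: 2·1 = 2 ≡ 2 (mod 3)
Result: 2x^2 + 2x^3

f · g = 2x^2 + 2x^3


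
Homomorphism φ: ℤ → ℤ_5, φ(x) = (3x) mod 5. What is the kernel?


Kernel = preimage of identity
ker(φ) = {x ∈ ℤ : 3x ≡ 0 (mod 5)}. gcd(3,5) = 1, so 3x ≡ 0 (mod 5) ⟺ x ≡ 0 (mod 5/1 = 5). Hence ker(φ) = 5ℤ

ker(φ) = 5ℤ


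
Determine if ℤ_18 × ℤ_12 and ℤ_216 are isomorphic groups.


Comparing ℤ_18 × ℤ_12 and ℤ_216:
gcd(18,12) = 6 ≠ 1. Max element order in ℤ_18×ℤ_12 is lcm(18,12) = 36 < 216, so it has no element of order 216

No, ℤ_18 × ℤ_12 ≇ ℤ_216


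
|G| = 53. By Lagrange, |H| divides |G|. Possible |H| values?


Lagrange's theorem: |H| divides |G|
|G| = 53
Divisors of 53: 1, 53

Possible subgroup orders: {1, 53}


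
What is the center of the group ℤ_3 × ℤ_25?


Z(G) = {g ∈ G | gx = xg for all x ∈ G}
Direct product of abelian groups is abelian, so Z(G) = G

Z(ℤ_3 × ℤ_25) = ℤ_3 × ℤ_25


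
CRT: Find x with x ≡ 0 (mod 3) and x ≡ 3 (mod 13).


m₁ = 3, m₂ = 13, gcd = 1, so CRT applies. M = m₁·m₂ = 39
Let M₁ = M/m₁ = 13, M₂ = M/m₂ = 3
Find y₁ ≡ M₁⁻¹ (mod m₁): 13⁻¹ ≡ 1 (mod 3)
Find y₂ ≡ M₂⁻¹ (mod m₂): 3⁻¹ ≡ 9 (mod 13)
x = a₁·M₁·y₁ + a₂·M₂·y₂ = 0·13·1 + 3·3·9 = 81
Reduce mod 39: x ≡ 3
Check: 3 mod 3 = 0 ✓, 3 mod 13 = 3 ✓

x ≡ 3 (mod 39)


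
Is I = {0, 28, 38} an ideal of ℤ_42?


Check ideal conditions for I = {0, 28, 38} in ℤ_42:
(1) I is an additive subgroup? No
(2) For r ∈ ℤ_42 and a ∈ I: r·a ∈ I? No  [counterexample: r=2, a=28, r·a mod 42 = 14 ∉ I]

No, I is not an ideal of ℤ_42


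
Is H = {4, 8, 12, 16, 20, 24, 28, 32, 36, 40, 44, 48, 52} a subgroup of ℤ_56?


Subgroup test for H = {4, 8, 12, 16, 20, 24, 28, 32, 36, 40, 44, 48, 52} in (ℤ_56, +):
(1) 0 ∈ H? No
(2) Closure: for all a,b ∈ H, (a+b) mod 56 ∈ H? No  [counterexample: 4 + 52 = 0 ∉ H]
(3) Inverses: for all a ∈ H, -a mod 56 ∈ H? Yes

No, H is not a subgroup of ℤ_56


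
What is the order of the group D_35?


|D_n| = 2n (n rotations and n reflections)
|D_35| = 2×35 = 70

|D_35| = 70


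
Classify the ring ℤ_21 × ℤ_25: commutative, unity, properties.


Direct product ring; commutative with unity (1,1); but (1,0)·(0,1) = (0,0) gives zero divisors, so not an integral domain
Commutative: Yes
Integral domain: No
Has unity: Yes

ℤ_21 × ℤ_25: Commutative=Yes, Unity=Yes


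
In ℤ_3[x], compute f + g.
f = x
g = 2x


Add coefficients mod 3:
x^0: 0 + 0 = 0 (mod 3)
x^1: 1 + 2 = 0 (mod 3)
Result: 0

f + g = 0


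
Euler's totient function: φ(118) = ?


Factor n: 118 = 2 × 59
φ(n) = n · ∏(1 - 1/p) over distinct primes p | n
φ(118) = 118 · (1 - 1/2) · (1 - 1/59) = 58

φ(118) = 58


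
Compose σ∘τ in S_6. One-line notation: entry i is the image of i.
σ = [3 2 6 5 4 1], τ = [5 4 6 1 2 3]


σ∘τ: apply τ first, then σ
1 →τ 5 →σ 4
2 →τ 4 →σ 5
3 →τ 6 →σ 1
4 →τ 1 →σ 3
5 →τ 2 →σ 2
6 →τ 3 →σ 6

σ∘τ = [4 5 1 3 2 6]


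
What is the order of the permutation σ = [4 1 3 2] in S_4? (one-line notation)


Cycle decomposition: (1 4 2)
Cycle lengths: 3
Order = lcm(3) = 3

ord(σ) = 3


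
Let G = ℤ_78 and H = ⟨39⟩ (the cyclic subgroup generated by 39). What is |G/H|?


|⟨39⟩| = n / gcd(39, 78) = 78 / 39 = 2
H is normal (ℤ_78 is abelian).
|G/H| = |G| / |H| = 78 / 2 = 39

|G/H| = 39


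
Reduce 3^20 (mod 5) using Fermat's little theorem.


Fermat's little theorem: if p is prime and gcd(a,p)=1, then a^(p-1) ≡ 1 (mod p)
p = 5 is prime, gcd(3,5) = 1
Reduce exponent: 20 mod 4 = 0
So 3^20 ≡ 3^0 (mod 5)
3^0 = 1

3^20 ≡ 1 (mod 5)


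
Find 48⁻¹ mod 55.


Use the extended Euclidean algorithm to write 1 = 48·s + 55·t; then s mod 55 is the inverse.
Euclidean algorithm:
  48 = 0·55 + 48
  55 = 1·48 + 7
  48 = 6·7 + 6
  7 = 1·6 + 1
  6 = 6·1 + 0
gcd(48,55) = 1
Back-substitution gives: 48·(-8) + 55·(7) = 1
So 48⁻¹ ≡ -8 ≡ 47 (mod 55)
Check: 48 × 47 = 2256 ≡ 1 (mod 55) ✓

48⁻¹ ≡ 47 (mod 55)


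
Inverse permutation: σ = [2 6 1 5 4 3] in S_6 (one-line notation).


To find σ⁻¹, swap domain and range:
σ(1) = 2 → σ⁻¹(2) = 1
σ(2) = 6 → σ⁻¹(6) = 2
σ(3) = 1 → σ⁻¹(1) = 3
σ(4) = 5 → σ⁻¹(5) = 4
σ(5) = 4 → σ⁻¹(4) = 5
σ(6) = 3 → σ⁻¹(3) = 6

σ⁻¹ = [3 1 6 5 4 2]


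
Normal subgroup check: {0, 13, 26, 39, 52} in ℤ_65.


H = {0, 13, 26, 39, 52} in ℤ_65
ℤ_65 is abelian; every subgroup of an abelian group is normal

Yes, normal subgroup


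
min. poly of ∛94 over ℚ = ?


∛94 satisfies x³ - 94 = 0, irreducible over ℚ (no rational root; 94 is not a perfect cube)

Minimal polynomial: x³ - 94


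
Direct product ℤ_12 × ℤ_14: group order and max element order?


|ℤ_12 × ℤ_14| = 12 × 14 = 168
Max element order = lcm(12,14) = 84
Cyclic? No (gcd=2)

|ℤ_12×ℤ_14| = 168, max element order = 84


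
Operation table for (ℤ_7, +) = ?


Elements: {0, 1, 2, 3, 4, 5, 6}
Operation: addition mod 7
Entry (a, b) = (a + b) mod 7

Cayley table:
  | 0 | 1 | 2 | 3 | 4 | 5 | 6
0 | 0 | 1 | 2 | 3 | 4 | 5 | 6
1 | 1 | 2 | 3 | 4 | 5 | 6 | 0
2 | 2 | 3 | 4 | 5 | 6 | 0 | 1
3 | 3 | 4 | 5 | 6 | 0 | 1 | 2
4 | 4 | 5 | 6 | 0 | 1 | 2 | 3
5 | 5 | 6 | 0 | 1 | 2 | 3 | 4
6 | 6 | 0 | 1 | 2 | 3 | 4 | 5


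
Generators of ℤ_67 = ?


g generates ℤ_n iff gcd(g,n) = 1
Prime factors of 67: 67
Generators are g ∈ {1,...,66} not divisible by any of these primes.
Generators: {1, 2, 3, 4, 5, 6, 7, 8, 9, 10, 11, 12, 13, 14, 15, 16, 17, 18, 19, 20, 21, 22, 23, 24, 25, 26, 27, 28, 29, 30, 31, 32, 33, 34, 35, 36, 37, 38, 39, 40, 41, 42, 43, 44, 45, 46, 47, 48, 49, 50, 51, 52, 53, 54, 55, 56, 57, 58, 59, 60, 61, 62, 63, 64, 65, 66}
Number of generators = φ(67) = 66

Generators of ℤ_67 = {1, 2, 3, 4, 5, 6, 7, 8, 9, 10, 11, 12, 13, 14, 15, 16, 17, 18, 19, 20, 21, 22, 23, 24, 25, 26, 27, 28, 29, 30, 31, 32, 33, 34, 35, 36, 37, 38, 39, 40, 41, 42, 43, 44, 45, 46, 47, 48, 49, 50, 51, 52, 53, 54, 55, 56, 57, 58, 59, 60, 61, 62, 63, 64, 65, 66}


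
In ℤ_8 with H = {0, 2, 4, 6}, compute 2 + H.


2 + H = {2 + h (mod 8) : h ∈ H}
2+0=2, 2+2=4, 2+4=6, 2+6=0
2 + H = {0, 2, 4, 6} = 0 + H

2 + H = {0, 2, 4, 6}


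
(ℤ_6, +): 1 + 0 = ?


Operation: addition mod 6
1 + 0 = (a + b) mod 6 with a = 1, b = 0

1 + 0 = 1


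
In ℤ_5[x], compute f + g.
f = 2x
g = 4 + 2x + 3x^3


Add coefficients mod 5:
x^0: 0 + 4 = 4 (mod 5)
x^1: 2 + 2 = 4 (mod 5)
x^2: 0 + 0 = 0 (mod 5)
x^3: 0 + 3 = 3 (mod 5)
Result: 4 + 4x + 3x^3

f + g = 4 + 4x + 3x^3


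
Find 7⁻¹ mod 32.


Use the extended Euclidean algorithm to write 1 = 7·s + 32·t; then s mod 32 is the inverse.
Euclidean algorithm:
  7 = 0·32 + 7
  32 = 4·7 + 4
  7 = 1·4 + 3
  4 = 1·3 + 1
  3 = 3·1 + 0
gcd(7,32) = 1
Back-substitution gives: 7·(-9) + 32·(2) = 1
So 7⁻¹ ≡ -9 ≡ 23 (mod 32)
Check: 7 × 23 = 161 ≡ 1 (mod 32) ✓

7⁻¹ ≡ 23 (mod 32)


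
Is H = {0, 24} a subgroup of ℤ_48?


Subgroup test for H = {0, 24} in (ℤ_48, +):
(1) 0 ∈ H? Yes
(2) Closure: for all a,b ∈ H, (a+b) mod 48 ∈ H? Yes
(3) Inverses: for all a ∈ H, -a mod 48 ∈ H? Yes

Yes, H is a subgroup of ℤ_48


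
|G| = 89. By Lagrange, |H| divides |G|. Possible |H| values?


Lagrange's theorem: |H| divides |G|
|G| = 89
Divisors of 89: 1, 89

Possible subgroup orders: {1, 89}


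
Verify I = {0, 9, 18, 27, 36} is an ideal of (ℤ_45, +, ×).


Check ideal conditions for I = {0, 9, 18, 27, 36} in ℤ_45:
(1) I is an additive subgroup? Yes
(2) For r ∈ ℤ_45 and a ∈ I: r·a ∈ I? Yes

Yes, I is an ideal of ℤ_45


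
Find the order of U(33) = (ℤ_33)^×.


U(n) is the group of units mod n; |U(n)| = φ(n)
|U(33)| = φ(33) = 20

|U(33) = (ℤ_33)^×| = 20


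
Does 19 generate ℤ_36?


g generates ℤ_n iff gcd(g, n) = 1
gcd(19, 36) = 1
Since gcd = 1, 19 is a generator.

Yes, 19 generates ℤ_36


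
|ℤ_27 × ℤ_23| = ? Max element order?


|ℤ_27 × ℤ_23| = 27 × 23 = 621
Max element order = lcm(27,23) = 621
Cyclic? Yes (gcd=1)

|ℤ_27×ℤ_23| = 621, max element order = 621


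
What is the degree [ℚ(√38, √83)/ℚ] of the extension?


[ℚ(√38,√83):ℚ] = [ℚ(√38,√83):ℚ(√38)]·[ℚ(√38):ℚ] = 2·2 = 4

[ℚ(√38, √83)/ℚ] = 4


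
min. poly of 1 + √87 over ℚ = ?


Let α = 1 + √87. Then α - 1 = √87, so (α - 1)² = 87, giving α² - 2α - 86 = 0. Degree 2 and α ∉ ℚ, so this is the minimal polynomial.

Minimal polynomial: x² - 2x - 86


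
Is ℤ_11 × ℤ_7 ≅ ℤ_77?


Comparing ℤ_11 × ℤ_7 and ℤ_77:
gcd(11,7) = 1, so ℤ_11 × ℤ_7 ≅ ℤ_77 (CRT)

Yes, ℤ_11 × ℤ_7 ≅ ℤ_77


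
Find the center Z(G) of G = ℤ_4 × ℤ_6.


Z(G) = {g ∈ G | gx = xg for all x ∈ G}
Direct product of abelian groups is abelian, so Z(G) = G

Z(ℤ_4 × ℤ_6) = ℤ_4 × ℤ_6


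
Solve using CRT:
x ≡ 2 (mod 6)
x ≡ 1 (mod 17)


m₁ = 6, m₂ = 17, gcd = 1, so CRT applies. M = m₁·m₂ = 102
Let M₁ = M/m₁ = 17, M₂ = M/m₂ = 6
Find y₁ ≡ M₁⁻¹ (mod m₁): 17⁻¹ ≡ 5 (mod 6)
Find y₂ ≡ M₂⁻¹ (mod m₂): 6⁻¹ ≡ 3 (mod 17)
x = a₁·M₁·y₁ + a₂·M₂·y₂ = 2·17·5 + 1·6·3 = 188
Reduce mod 102: x ≡ 86
Check: 86 mod 6 = 2 ✓, 86 mod 17 = 1 ✓

x ≡ 86 (mod 102)


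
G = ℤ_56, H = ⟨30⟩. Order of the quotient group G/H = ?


|⟨30⟩| = n / gcd(30, 56) = 56 / 2 = 28
H is normal (ℤ_56 is abelian).
|G/H| = |G| / |H| = 56 / 28 = 2

|G/H| = 2


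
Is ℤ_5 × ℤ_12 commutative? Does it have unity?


Direct product ring; commutative with unity (1,1); but (1,0)·(0,1) = (0,0) gives zero divisors, so not an integral domain
Commutative: Yes
Integral domain: No
Has unity: Yes

ℤ_5 × ℤ_12: Commutative=Yes, Unity=Yes


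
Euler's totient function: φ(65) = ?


Factor n: 65 = 5 × 13
φ(n) = n · ∏(1 - 1/p) over distinct primes p | n
φ(65) = 65 · (1 - 1/5) · (1 - 1/13) = 48

φ(65) = 48


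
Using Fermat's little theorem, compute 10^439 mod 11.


Fermat's little theorem: if p is prime and gcd(a,p)=1, then a^(p-1) ≡ 1 (mod p)
p = 11 is prime, gcd(10,11) = 1
Reduce exponent: 439 mod 10 = 9
So 10^439 ≡ 10^9 (mod 11)
10^9 mod 11 = 10

10^439 ≡ 10 (mod 11)


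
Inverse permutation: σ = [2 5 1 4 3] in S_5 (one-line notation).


To find σ⁻¹, swap domain and range:
σ(1) = 2 → σ⁻¹(2) = 1
σ(2) = 5 → σ⁻¹(5) = 2
σ(3) = 1 → σ⁻¹(1) = 3
σ(4) = 4 → σ⁻¹(4) = 4
σ(5) = 3 → σ⁻¹(3) = 5

σ⁻¹ = [3 1 5 4 2]


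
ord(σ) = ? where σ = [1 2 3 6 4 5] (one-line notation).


Cycle decomposition: (4 6 5)
Cycle lengths: 3
Order = lcm(3) = 3

ord(σ) = 3


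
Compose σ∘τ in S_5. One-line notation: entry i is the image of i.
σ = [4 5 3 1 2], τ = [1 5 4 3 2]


σ∘τ: apply τ first, then σ
1 →τ 1 →σ 4
2 →τ 5 →σ 2
3 →τ 4 →σ 1
4 →τ 3 →σ 3
5 →τ 2 →σ 5

σ∘τ = [4 2 1 3 5]


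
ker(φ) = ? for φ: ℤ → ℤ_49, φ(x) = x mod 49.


Kernel = preimage of identity
ker(φ) = {x ∈ ℤ : x ≡ 0 (mod 49)} = 49ℤ = {0, ±49, ±98, ...}

ker(φ) = 49ℤ


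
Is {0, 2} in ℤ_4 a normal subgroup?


H = {0, 2} in ℤ_4
ℤ_4 is abelian; every subgroup of an abelian group is normal

Yes, normal subgroup


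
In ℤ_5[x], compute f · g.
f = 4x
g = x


Expand and collect like terms; reduce coefficients mod 5:
x^0: 0·0 = 0 ≡ 0 (mod 5)
x^1: 0·1 + 4·0 = 0 ≡ 0 (mod 5)
x^2: 4·1 = 4 ≡ 4 (mod 5)
Result: 4x^2

f · g = 4x^2


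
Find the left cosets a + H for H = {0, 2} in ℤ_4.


H = {0, 2}, |H| = 2
Number of cosets = |G|/|H| = 4/2 = 2
0 + H = {0, 2}
1 + H = {1, 3}

Cosets: 0+H={0,2}; 1+H={1,3}


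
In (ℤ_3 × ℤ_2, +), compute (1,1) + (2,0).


Operation: componentwise addition mod (3, 2)
(1,1) + (2,0) = ((a₁+b₁) mod 3, (a₂+b₂) mod 2) with a = (1,1), b = (2,0)

(1,1) + (2,0) = (0,1)


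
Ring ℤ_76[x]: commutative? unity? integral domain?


ℤ_76 has zero divisors (2·38 ≡ 0), and these lift to constant zero divisors in ℤ_76[x]; so not an integral domain
Commutative: Yes
Integral domain: No
Has unity: Yes

ℤ_76[x]: Commutative=Yes, Unity=Yes


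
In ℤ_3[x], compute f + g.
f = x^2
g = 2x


Add coefficients mod 3:
x^0: 0 + 0 = 0 (mod 3)
x^1: 0 + 2 = 2 (mod 3)
x^2: 1 + 0 = 1 (mod 3)
Result: 2x + x^2

f + g = 2x + x^2


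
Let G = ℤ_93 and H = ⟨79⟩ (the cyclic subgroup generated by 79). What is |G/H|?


|⟨79⟩| = n / gcd(79, 93) = 93 / 1 = 93
H is normal (ℤ_93 is abelian).
|G/H| = |G| / |H| = 93 / 93 = 1

|G/H| = 1


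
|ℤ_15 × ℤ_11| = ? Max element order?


|ℤ_15 × ℤ_11| = 15 × 11 = 165
Max element order = lcm(15,11) = 165
Cyclic? Yes (gcd=1)

|ℤ_15×ℤ_11| = 165, max element order = 165


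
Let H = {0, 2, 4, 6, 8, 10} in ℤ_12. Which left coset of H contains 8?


8 + H = {8 + h (mod 12) : h ∈ H}
8+0=8, 8+2=10, 8+4=0, 8+6=2, 8+8=4, 8+10=6
8 + H = {0, 2, 4, 6, 8, 10} = 0 + H

8 + H = {0, 2, 4, 6, 8, 10}


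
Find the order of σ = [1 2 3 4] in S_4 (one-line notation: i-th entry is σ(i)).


Cycle decomposition: identity (all elements fixed)
Order = 1 (identity has order 1)

ord(σ) = 1


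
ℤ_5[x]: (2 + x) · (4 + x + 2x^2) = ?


Expand and collect like terms; reduce coefficients mod 5:
x^0: 2·4 = 8 ≡ 3 (mod 5)
x^1: 2·1 + 1·4 = 6 ≡ 1 (mod 5)
x^2: 2·2 + 1·1 = 5 ≡ 0 (mod 5)
x^3: 1·2 = 2 ≡ 2 (mod 5)
Result: 3 + x + 2x^3

f · g = 3 + x + 2x^3


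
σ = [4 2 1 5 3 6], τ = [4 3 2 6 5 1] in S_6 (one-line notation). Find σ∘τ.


σ∘τ: apply τ first, then σ
1 →τ 4 →σ 5
2 →τ 3 →σ 1
3 →τ 2 →σ 2
4 →τ 6 →σ 6
5 →τ 5 →σ 3
6 →τ 1 →σ 4

σ∘τ = [5 1 2 6 3 4]


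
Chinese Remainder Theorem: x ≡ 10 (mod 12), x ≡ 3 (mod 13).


m₁ = 12, m₂ = 13, gcd = 1, so CRT applies. M = m₁·m₂ = 156
Let M₁ = M/m₁ = 13, M₂ = M/m₂ = 12
Find y₁ ≡ M₁⁻¹ (mod m₁): 13⁻¹ ≡ 1 (mod 12)
Find y₂ ≡ M₂⁻¹ (mod m₂): 12⁻¹ ≡ 12 (mod 13)
x = a₁·M₁·y₁ + a₂·M₂·y₂ = 10·13·1 + 3·12·12 = 562
Reduce mod 156: x ≡ 94
Check: 94 mod 12 = 10 ✓, 94 mod 13 = 3 ✓

x ≡ 94 (mod 156)


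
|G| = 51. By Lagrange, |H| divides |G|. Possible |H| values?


Lagrange's theorem: |H| divides |G|
|G| = 51
Divisors of 51: 1, 3, 17, 51

Possible subgroup orders: {1, 3, 17, 51}


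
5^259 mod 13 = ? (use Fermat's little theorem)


Fermat's little theorem: if p is prime and gcd(a,p)=1, then a^(p-1) ≡ 1 (mod p)
p = 13 is prime, gcd(5,13) = 1
Reduce exponent: 259 mod 12 = 7
So 5^259 ≡ 5^7 (mod 13)
5^7 mod 13 = 8

5^259 ≡ 8 (mod 13)


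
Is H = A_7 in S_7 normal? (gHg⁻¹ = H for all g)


H = A_7 in S_7
A_7 has index 2 in S_7, and every subgroup of index 2 is normal

Yes, normal subgroup


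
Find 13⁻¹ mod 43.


Use the extended Euclidean algorithm to write 1 = 13·s + 43·t; then s mod 43 is the inverse.
Euclidean algorithm:
  13 = 0·43 + 13
  43 = 3·13 + 4
  13 = 3·4 + 1
  4 = 4·1 + 0
gcd(13,43) = 1
Back-substitution gives: 13·(10) + 43·(-3) = 1
So 13⁻¹ ≡ 10 ≡ 10 (mod 43)
Check: 13 × 10 = 130 ≡ 1 (mod 43) ✓

13⁻¹ ≡ 10 (mod 43)


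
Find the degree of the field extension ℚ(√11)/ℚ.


√11 has minimal polynomial x² - 11 (irreducible over ℚ since 11 is squarefree)

[ℚ(√11)/ℚ] = 2


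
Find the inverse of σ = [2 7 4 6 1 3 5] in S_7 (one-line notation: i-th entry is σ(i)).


To find σ⁻¹, swap domain and range:
σ(1) = 2 → σ⁻¹(2) = 1
σ(2) = 7 → σ⁻¹(7) = 2
σ(3) = 4 → σ⁻¹(4) = 3
σ(4) = 6 → σ⁻¹(6) = 4
σ(5) = 1 → σ⁻¹(1) = 5
σ(6) = 3 → σ⁻¹(3) = 6
σ(7) = 5 → σ⁻¹(5) = 7

σ⁻¹ = [5 1 6 3 7 4 2]


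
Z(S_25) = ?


Z(G) = {g ∈ G | gx = xg for all x ∈ G}
S_n is non-abelian for n ≥ 3; Z(S_25) is trivial

Z(S_25) = {e}


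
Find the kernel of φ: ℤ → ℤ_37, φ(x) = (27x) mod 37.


Kernel = preimage of identity
ker(φ) = {x ∈ ℤ : 27x ≡ 0 (mod 37)}. gcd(27,37) = 1, so 27x ≡ 0 (mod 37) ⟺ x ≡ 0 (mod 37/1 = 37). Hence ker(φ) = 37ℤ

ker(φ) = 37ℤ


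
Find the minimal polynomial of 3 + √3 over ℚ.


Let α = 3 + √3. Then α - 3 = √3, so (α - 3)² = 3, giving α² - 6α + 6 = 0. Degree 2 and α ∉ ℚ, so this is the minimal polynomial.

Minimal polynomial: x² - 6x + 6


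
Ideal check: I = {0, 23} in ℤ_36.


Check ideal conditions for I = {0, 23} in ℤ_36:
(1) I is an additive subgroup? No
(2) For r ∈ ℤ_36 and a ∈ I: r·a ∈ I? No  [counterexample: r=2, a=23, r·a mod 36 = 10 ∉ I]

No, I is not an ideal of ℤ_36


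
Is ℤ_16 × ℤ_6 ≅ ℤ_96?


Comparing ℤ_16 × ℤ_6 and ℤ_96:
gcd(16,6) = 2 ≠ 1. Max element order in ℤ_16×ℤ_6 is lcm(16,6) = 48 < 96, so it has no element of order 96

No, ℤ_16 × ℤ_6 ≇ ℤ_96


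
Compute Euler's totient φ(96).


Factor n: 96 = 2^5 × 3
φ(n) = n · ∏(1 - 1/p) over distinct primes p | n
φ(96) = 96 · (1 - 1/2) · (1 - 1/3) = 32

φ(96) = 32


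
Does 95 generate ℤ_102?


g generates ℤ_n iff gcd(g, n) = 1
gcd(95, 102) = 1
Since gcd = 1, 95 is a generator.

Yes, 95 generates ℤ_102


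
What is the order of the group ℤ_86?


ℤ_n has n elements.

|ℤ_86| = 86


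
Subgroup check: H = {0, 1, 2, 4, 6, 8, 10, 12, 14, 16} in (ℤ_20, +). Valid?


Subgroup test for H = {0, 1, 2, 4, 6, 8, 10, 12, 14, 16} in (ℤ_20, +):
(1) 0 ∈ H? Yes
(2) Closure: for all a,b ∈ H, (a+b) mod 20 ∈ H? No  [counterexample: 1 + 2 = 3 ∉ H]
(3) Inverses: for all a ∈ H, -a mod 20 ∈ H? No

No, H is not a subgroup of ℤ_20


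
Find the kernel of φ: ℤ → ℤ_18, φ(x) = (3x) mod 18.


Kernel = preimage of identity
ker(φ) = {x ∈ ℤ : 3x ≡ 0 (mod 18)}. gcd(3,18) = 3, so 3x ≡ 0 (mod 18) ⟺ x ≡ 0 (mod 18/3 = 6). Hence ker(φ) = 6ℤ

ker(φ) = 6ℤ


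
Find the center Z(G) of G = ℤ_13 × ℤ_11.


Z(G) = {g ∈ G | gx = xg for all x ∈ G}
Direct product of abelian groups is abelian, so Z(G) = G

Z(ℤ_13 × ℤ_11) = ℤ_13 × ℤ_11


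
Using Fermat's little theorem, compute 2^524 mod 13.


Fermat's little theorem: if p is prime and gcd(a,p)=1, then a^(p-1) ≡ 1 (mod p)
p = 13 is prime, gcd(2,13) = 1
Reduce exponent: 524 mod 12 = 8
So 2^524 ≡ 2^8 (mod 13)
2^8 mod 13 = 9

2^524 ≡ 9 (mod 13)


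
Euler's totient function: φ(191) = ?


Factor n: 191 = 191
φ(n) = n · ∏(1 - 1/p) over distinct primes p | n
φ(191) = 191 · (1 - 1/191) = 190

φ(191) = 190


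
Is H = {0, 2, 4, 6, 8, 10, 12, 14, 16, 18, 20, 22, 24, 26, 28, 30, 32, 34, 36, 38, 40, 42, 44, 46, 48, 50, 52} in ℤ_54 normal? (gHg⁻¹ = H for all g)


H = {0, 2, 4, 6, 8, 10, 12, 14, 16, 18, 20, 22, 24, 26, 28, 30, 32, 34, 36, 38, 40, 42, 44, 46, 48, 50, 52} in ℤ_54
ℤ_54 is abelian; every subgroup of an abelian group is normal

Yes, normal subgroup


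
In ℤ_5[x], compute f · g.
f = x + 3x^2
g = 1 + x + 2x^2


Expand and collect like terms; reduce coefficients mod 5:
x^0: 0·1 = 0 ≡ 0 (mod 5)
x^1: 0·1 + 1·1 = 1 ≡ 1 (mod 5)
x^2: 0·2 + 1·1 + 3·1 = 4 ≡ 4 (mod 5)
x^3: 1·2 + 3·1 = 5 ≡ 0 (mod 5)
x^4: 3·2 = 6 ≡ 1 (mod 5)
Result: x + 4x^2 + x^4

f · g = x + 4x^2 + x^4


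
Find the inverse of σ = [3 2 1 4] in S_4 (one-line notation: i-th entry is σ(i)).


To find σ⁻¹, swap domain and range:
σ(1) = 3 → σ⁻¹(3) = 1
σ(2) = 2 → σ⁻¹(2) = 2
σ(3) = 1 → σ⁻¹(1) = 3
σ(4) = 4 → σ⁻¹(4) = 4

σ⁻¹ = [3 2 1 4]


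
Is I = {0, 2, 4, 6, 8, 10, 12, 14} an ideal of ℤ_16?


Check ideal conditions for I = {0, 2, 4, 6, 8, 10, 12, 14} in ℤ_16:
(1) I is an additive subgroup? Yes
(2) For r ∈ ℤ_16 and a ∈ I: r·a ∈ I? Yes

Yes, I is an ideal of ℤ_16


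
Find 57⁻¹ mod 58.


Use the extended Euclidean algorithm to write 1 = 57·s + 58·t; then s mod 58 is the inverse.
Euclidean algorithm:
  57 = 0·58 + 57
  58 = 1·57 + 1
  57 = 57·1 + 0
gcd(57,58) = 1
Back-substitution gives: 57·(-1) + 58·(1) = 1
So 57⁻¹ ≡ -1 ≡ 57 (mod 58)
Check: 57 × 57 = 3249 ≡ 1 (mod 58) ✓

57⁻¹ ≡ 57 (mod 58)


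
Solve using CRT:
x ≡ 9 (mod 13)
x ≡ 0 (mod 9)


m₁ = 13, m₂ = 9, gcd = 1, so CRT applies. M = m₁·m₂ = 117
Let M₁ = M/m₁ = 9, M₂ = M/m₂ = 13
Find y₁ ≡ M₁⁻¹ (mod m₁): 9⁻¹ ≡ 3 (mod 13)
Find y₂ ≡ M₂⁻¹ (mod m₂): 13⁻¹ ≡ 7 (mod 9)
x = a₁·M₁·y₁ + a₂·M₂·y₂ = 9·9·3 + 0·13·7 = 243
Reduce mod 117: x ≡ 9
Check: 9 mod 13 = 9 ✓, 9 mod 9 = 0 ✓

x ≡ 9 (mod 117)


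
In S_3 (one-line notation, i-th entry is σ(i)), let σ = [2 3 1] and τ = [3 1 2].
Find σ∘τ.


σ∘τ: apply τ first, then σ
1 →τ 3 →σ 1
2 →τ 1 →σ 2
3 →τ 2 →σ 3

σ∘τ = [1 2 3]


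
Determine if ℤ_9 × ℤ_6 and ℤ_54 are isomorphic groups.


Comparing ℤ_9 × ℤ_6 and ℤ_54:
gcd(9,6) = 3 ≠ 1. Max element order in ℤ_9×ℤ_6 is lcm(9,6) = 18 < 54, so it has no element of order 54

No, ℤ_9 × ℤ_6 ≇ ℤ_54


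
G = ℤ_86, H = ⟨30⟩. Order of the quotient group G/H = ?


|⟨30⟩| = n / gcd(30, 86) = 86 / 2 = 43
H is normal (ℤ_86 is abelian).
|G/H| = |G| / |H| = 86 / 43 = 2

|G/H| = 2


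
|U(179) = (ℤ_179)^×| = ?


U(n) is the group of units mod n; |U(n)| = φ(n)
|U(179)| = φ(179) = 178

|U(179) = (ℤ_179)^×| = 178


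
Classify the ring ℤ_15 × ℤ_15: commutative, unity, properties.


Direct product ring; commutative with unity (1,1); but (1,0)·(0,1) = (0,0) gives zero divisors, so not an integral domain
Commutative: Yes
Integral domain: No
Has unity: Yes

ℤ_15 × ℤ_15: Commutative=Yes, Unity=Yes


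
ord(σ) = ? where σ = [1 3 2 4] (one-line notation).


Cycle decomposition: (2 3)
Cycle lengths: 2
Order = lcm(2) = 2

ord(σ) = 2


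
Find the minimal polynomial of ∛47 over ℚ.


∛47 satisfies x³ - 47 = 0, irreducible over ℚ (no rational root; 47 is not a perfect cube)

Minimal polynomial: x³ - 47


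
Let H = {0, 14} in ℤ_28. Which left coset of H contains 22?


22 + H = {22 + h (mod 28) : h ∈ H}
22+0=22, 22+14=8
22 + H = {8, 22} = 8 + H

22 + H = {8, 22}


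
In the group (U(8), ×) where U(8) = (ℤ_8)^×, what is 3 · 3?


Operation: multiplication mod 8
3 · 3 = (a × b) mod 8 with a = 3, b = 3

3 · 3 = 1


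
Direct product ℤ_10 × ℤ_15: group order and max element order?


|ℤ_10 × ℤ_15| = 10 × 15 = 150
Max element order = lcm(10,15) = 30
Cyclic? No (gcd=5)

|ℤ_10×ℤ_15| = 150, max element order = 30


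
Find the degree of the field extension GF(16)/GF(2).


GF(16) = GF(2^4), so the extension degree is 4

[GF(16)/GF(2)] = 4


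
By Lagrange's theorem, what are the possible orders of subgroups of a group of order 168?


Lagrange's theorem: |H| divides |G|
|G| = 168
Divisors of 168: 1, 2, 3, 4, 6, 7, 8, 12, 14, 21, 24, 28, 42, 56, 84, 168

Possible subgroup orders: {1, 2, 3, 4, 6, 7, 8, 12, 14, 21, 24, 28, 42, 56, 84, 168}


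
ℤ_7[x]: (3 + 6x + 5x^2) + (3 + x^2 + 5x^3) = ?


Add coefficients mod 7:
x^0: 3 + 3 = 6 (mod 7)
x^1: 6 + 0 = 6 (mod 7)
x^2: 5 + 1 = 6 (mod 7)
x^3: 0 + 5 = 5 (mod 7)
Result: 6 + 6x + 6x^2 + 5x^3

f + g = 6 + 6x + 6x^2 + 5x^3


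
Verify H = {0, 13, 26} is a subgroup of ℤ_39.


Subgroup test for H = {0, 13, 26} in (ℤ_39, +):
(1) 0 ∈ H? Yes
(2) Closure: for all a,b ∈ H, (a+b) mod 39 ∈ H? Yes
(3) Inverses: for all a ∈ H, -a mod 39 ∈ H? Yes

Yes, H is a subgroup of ℤ_39


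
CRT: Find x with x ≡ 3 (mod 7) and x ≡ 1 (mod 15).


m₁ = 7, m₂ = 15, gcd = 1, so CRT applies. M = m₁·m₂ = 105
Let M₁ = M/m₁ = 15, M₂ = M/m₂ = 7
Find y₁ ≡ M₁⁻¹ (mod m₁): 15⁻¹ ≡ 1 (mod 7)
Find y₂ ≡ M₂⁻¹ (mod m₂): 7⁻¹ ≡ 13 (mod 15)
x = a₁·M₁·y₁ + a₂·M₂·y₂ = 3·15·1 + 1·7·13 = 136
Reduce mod 105: x ≡ 31
Check: 31 mod 7 = 3 ✓, 31 mod 15 = 1 ✓

x ≡ 31 (mod 105)


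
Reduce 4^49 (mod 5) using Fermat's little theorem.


Fermat's little theorem: if p is prime and gcd(a,p)=1, then a^(p-1) ≡ 1 (mod p)
p = 5 is prime, gcd(4,5) = 1
Reduce exponent: 49 mod 4 = 1
So 4^49 ≡ 4^1 (mod 5)
4^1 mod 5 = 4

4^49 ≡ 4 (mod 5)


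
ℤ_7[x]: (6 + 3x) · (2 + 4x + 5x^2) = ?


Expand and collect like terms; reduce coefficients mod 7:
x^0: 6·2 = 12 ≡ 5 (mod 7)
x^1: 6·4 + 3·2 = 30 ≡ 2 (mod 7)
x^2: 6·5 + 3·4 = 42 ≡ 0 (mod 7)
x^3: 3·5 = 15 ≡ 1 (mod 7)
Result: 5 + 2x + x^3

f · g = 5 + 2x + x^3


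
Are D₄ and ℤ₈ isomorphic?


Comparing D₄ and ℤ₈:
D₄ is non-abelian, ℤ₈ is abelian

No, D₄ ≇ ℤ₈


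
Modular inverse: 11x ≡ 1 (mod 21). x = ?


Use the extended Euclidean algorithm to write 1 = 11·s + 21·t; then s mod 21 is the inverse.
Euclidean algorithm:
  11 = 0·21 + 11
  21 = 1·11 + 10
  11 = 1·10 + 1
  10 = 10·1 + 0
gcd(11,21) = 1
Back-substitution gives: 11·(2) + 21·(-1) = 1
So 11⁻¹ ≡ 2 ≡ 2 (mod 21)
Check: 11 × 2 = 22 ≡ 1 (mod 21) ✓

11⁻¹ ≡ 2 (mod 21)


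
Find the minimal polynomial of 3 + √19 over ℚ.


Let α = 3 + √19. Then α - 3 = √19, so (α - 3)² = 19, giving α² - 6α - 10 = 0. Degree 2 and α ∉ ℚ, so this is the minimal polynomial.

Minimal polynomial: x² - 6x - 10


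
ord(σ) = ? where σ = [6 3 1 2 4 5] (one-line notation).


Cycle decomposition: (1 6 5 4 2 3)
Cycle lengths: 6
Order = lcm(6) = 6

ord(σ) = 6


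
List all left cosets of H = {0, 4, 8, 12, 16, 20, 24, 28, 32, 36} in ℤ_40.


H = {0, 4, 8, 12, 16, 20, 24, 28, 32, 36}, |H| = 10
Number of cosets = |G|/|H| = 40/10 = 4
0 + H = {0, 4, 8, 12, 16, 20, 24, 28, 32, 36}
1 + H = {1, 5, 9, 13, 17, 21, 25, 29, 33, 37}
2 + H = {2, 6, 10, 14, 18, 22, 26, 30, 34, 38}
3 + H = {3, 7, 11, 15, 19, 23, 27, 31, 35, 39}

Cosets: 0+H={0,4,8,12,16,20,24,28,32,36}; 1+H={1,5,9,13,17,21,25,29,33,37}; 2+H={2,6,10,14,18,22,26,30,34,38}; 3+H={3,7,11,15,19,23,27,31,35,39}


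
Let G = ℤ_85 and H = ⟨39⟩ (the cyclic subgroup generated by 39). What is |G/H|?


|⟨39⟩| = n / gcd(39, 85) = 85 / 1 = 85
H is normal (ℤ_85 is abelian).
|G/H| = |G| / |H| = 85 / 85 = 1

|G/H| = 1


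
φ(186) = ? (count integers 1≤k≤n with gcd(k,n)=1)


Factor n: 186 = 2 × 3 × 31
φ(n) = n · ∏(1 - 1/p) over distinct primes p | n
φ(186) = 186 · (1 - 1/2) · (1 - 1/3) · (1 - 1/31) = 60

φ(186) = 60


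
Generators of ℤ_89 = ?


g generates ℤ_n iff gcd(g,n) = 1
Prime factors of 89: 89
Generators are g ∈ {1,...,88} not divisible by any of these primes.
Generators: {1, 2, 3, 4, 5, 6, 7, 8, 9, 10, 11, 12, 13, 14, 15, 16, 17, 18, 19, 20, 21, 22, 23, 24, 25, 26, 27, 28, 29, 30, 31, 32, 33, 34, 35, 36, 37, 38, 39, 40, 41, 42, 43, 44, 45, 46, 47, 48, 49, 50, 51, 52, 53, 54, 55, 56, 57, 58, 59, 60, 61, 62, 63, 64, 65, 66, 67, 68, 69, 70, 71, 72, 73, 74, 75, 76, 77, 78, 79, 80, 81, 82, 83, 84, 85, 86, 87, 88}
Number of generators = φ(89) = 88

Generators of ℤ_89 = {1, 2, 3, 4, 5, 6, 7, 8, 9, 10, 11, 12, 13, 14, 15, 16, 17, 18, 19, 20, 21, 22, 23, 24, 25, 26, 27, 28, 29, 30, 31, 32, 33, 34, 35, 36, 37, 38, 39, 40, 41, 42, 43, 44, 45, 46, 47, 48, 49, 50, 51, 52, 53, 54, 55, 56, 57, 58, 59, 60, 61, 62, 63, 64, 65, 66, 67, 68, 69, 70, 71, 72, 73, 74, 75, 76, 77, 78, 79, 80, 81, 82, 83, 84, 85, 86, 87, 88}


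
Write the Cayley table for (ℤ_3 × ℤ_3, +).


Elements: {(0,0), (0,1), (0,2), (1,0), (1,1), (1,2), (2,0), (2,1), (2,2)}
Operation: componentwise addition mod (3, 3)
Entry (a, b) = ((a₁+b₁) mod 3, (a₂+b₂) mod 3)

Cayley table:
      | (0,0) | (0,1) | (0,2) | (1,0) | (1,1) | (1,2) | (2,0) | (2,1) | (2,2)
(0,0) | (0,0) | (0,1) | (0,2) | (1,0) | (1,1) | (1,2) | (2,0) | (2,1) | (2,2)
(0,1) | (0,1) | (0,2) | (0,0) | (1,1) | (1,2) | (1,0) | (2,1) | (2,2) | (2,0)
(0,2) | (0,2) | (0,0) | (0,1) | (1,2) | (1,0) | (1,1) | (2,2) | (2,0) | (2,1)
(1,0) | (1,0) | (1,1) | (1,2) | (2,0) | (2,1) | (2,2) | (0,0) | (0,1) | (0,2)
(1,1) | (1,1) | (1,2) | (1,0) | (2,1) | (2,2) | (2,0) | (0,1) | (0,2) | (0,0)
(1,2) | (1,2) | (1,0) | (1,1) | (2,2) | (2,0) | (2,1) | (0,2) | (0,0) | (0,1)
(2,0) | (2,0) | (2,1) | (2,2) | (0,0) | (0,1) | (0,2) | (1,0) | (1,1) | (1,2)
(2,1) | (2,1) | (2,2) | (2,0) | (0,1) | (0,2) | (0,0) | (1,1) | (1,2) | (1,0)
(2,2) | (2,2) | (2,0) | (2,1) | (0,2) | (0,0) | (0,1) | (1,2) | (1,0) | (1,1)


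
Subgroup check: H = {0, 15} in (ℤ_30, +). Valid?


Subgroup test for H = {0, 15} in (ℤ_30, +):
(1) 0 ∈ H? Yes
(2) Closure: for all a,b ∈ H, (a+b) mod 30 ∈ H? Yes
(3) Inverses: for all a ∈ H, -a mod 30 ∈ H? Yes

Yes, H is a subgroup of ℤ_30


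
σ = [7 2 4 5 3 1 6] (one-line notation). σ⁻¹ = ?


To find σ⁻¹, swap domain and range:
σ(1) = 7 → σ⁻¹(7) = 1
σ(2) = 2 → σ⁻¹(2) = 2
σ(3) = 4 → σ⁻¹(4) = 3
σ(4) = 5 → σ⁻¹(5) = 4
σ(5) = 3 → σ⁻¹(3) = 5
σ(6) = 1 → σ⁻¹(1) = 6
σ(7) = 6 → σ⁻¹(6) = 7

σ⁻¹ = [6 2 5 3 4 7 1]


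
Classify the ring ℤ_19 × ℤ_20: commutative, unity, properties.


Direct product ring; commutative with unity (1,1); but (1,0)·(0,1) = (0,0) gives zero divisors, so not an integral domain
Commutative: Yes
Integral domain: No
Has unity: Yes

ℤ_19 × ℤ_20: Commutative=Yes, Unity=Yes


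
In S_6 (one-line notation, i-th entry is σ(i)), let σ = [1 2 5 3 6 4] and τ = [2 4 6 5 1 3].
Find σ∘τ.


σ∘τ: apply τ first, then σ
1 →τ 2 →σ 2
2 →τ 4 →σ 3
3 →τ 6 →σ 4
4 →τ 5 →σ 6
5 →τ 1 →σ 1
6 →τ 3 →σ 5

σ∘τ = [2 3 4 6 1 5]


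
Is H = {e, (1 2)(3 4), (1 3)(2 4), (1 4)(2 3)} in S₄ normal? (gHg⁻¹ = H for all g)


H = {e, (1 2)(3 4), (1 3)(2 4), (1 4)(2 3)} in S₄
This is the Klein four-group V₄; it is normal in S₄ (it is a union of conjugacy classes)

Yes, normal subgroup
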